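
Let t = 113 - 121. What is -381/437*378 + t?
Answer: -147514/437 ≈ -337.56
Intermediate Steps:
t = -8
-381/437*378 + t = -381/437*378 - 8 = -144018/437 - 8 = -147514/437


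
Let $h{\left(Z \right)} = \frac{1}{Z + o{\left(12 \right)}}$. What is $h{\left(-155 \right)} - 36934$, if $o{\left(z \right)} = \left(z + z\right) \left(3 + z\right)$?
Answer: $- \frac{7571469}{205} \approx -36934.0$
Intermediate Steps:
$o{\left(z \right)} = 2 z \left(3 + z\right)$
$h{\left(Z \right)} = \frac{1}{360 + Z}$ ($h{\left(Z \right)} = \frac{1}{Z + 2 \cdot 12 \left(3 + 12\right)} = \frac{1}{Z + 2 \cdot 12 \cdot 15} = \frac{1}{Z + 360} = \frac{1}{360 + Z}$)
$h{\left(-155 \right)} - 36934 = \frac{1}{360 - 155} - 36934 = \frac{1}{205} - 36934 = - \frac{7571469}{205}$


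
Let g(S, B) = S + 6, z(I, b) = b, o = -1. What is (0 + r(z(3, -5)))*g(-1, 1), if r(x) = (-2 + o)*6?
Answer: -90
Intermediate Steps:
g(S, B) = 6 + S
r(x) = -18 (r(x) = (-2 - 1)*6 = -3*6 = -18)
(0 + r(z(3, -5)))*g(-1, 1) = (0 - 18)*(6 - 1) = -18*5 = -90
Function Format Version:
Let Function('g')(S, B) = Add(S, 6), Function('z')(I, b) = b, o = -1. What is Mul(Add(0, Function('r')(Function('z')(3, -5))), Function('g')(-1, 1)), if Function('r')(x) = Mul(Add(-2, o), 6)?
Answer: -90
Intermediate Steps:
Function('g')(S, B) = Add(6, S)
Function('r')(x) = -18 (Function('r')(x) = Mul(Add(-2, -1), 6) = Mul(-3, 6) = -18)
Mul(Add(0, Function('r')(Function('z')(3, -5))), Function('g')(-1, 1)) = Mul(Add(0, -18), Add(6, -1)) = Mul(-18, 5) = -90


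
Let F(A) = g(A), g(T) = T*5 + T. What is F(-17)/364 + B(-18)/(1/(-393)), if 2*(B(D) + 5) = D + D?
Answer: 1645047/182 ≈ 9038.7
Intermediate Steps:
g(T) = 6*T (g(T) = 5*T + T = 6*T)
F(A) = 6*A
B(D) = -5 + D (B(D) = -5 + (D + D)/2 = -5 + (2*D)/2 = -5 + D)
F(-17)/364 + B(-18)/(1/(-393)) = (6*(-17))/364 + (-5 - 18)/(1/(-393)) = -102*1/364 - 23/(-1/393) = -51/182 - 23*(-393) = -51/182 + 9039 = 1645047/182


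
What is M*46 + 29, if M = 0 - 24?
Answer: -1075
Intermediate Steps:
M = -24
M*46 + 29 = -24*46 + 29 = -1104 + 29 = -1075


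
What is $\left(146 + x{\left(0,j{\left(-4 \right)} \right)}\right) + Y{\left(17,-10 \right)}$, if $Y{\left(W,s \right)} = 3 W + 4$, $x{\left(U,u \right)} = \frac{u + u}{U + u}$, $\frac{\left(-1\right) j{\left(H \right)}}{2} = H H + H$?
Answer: $203$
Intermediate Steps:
$j{\left(H \right)} = - 2 H - 2 H^{2}$ ($j{\left(H \right)} = - 2 \left(H H + H\right) = - 2 \left(H^{2} + H\right) = - 2 \left(H + H^{2}\right) = - 2 H - 2 H^{2}$)
$x{\left(U,u \right)} = \frac{2 u}{U + u}$
$Y{\left(W,s \right)} = 4 + 3 W$
$\left(146 + x{\left(0,j{\left(-4 \right)} \right)}\right) + Y{\left(17,-10 \right)} = \left(146 + \frac{2 \left(\left(-2\right) \left(-4\right) \left(1 - 4\right)\right)}{0 - - 8 \left(1 - 4\right)}\right) + \left(4 + 3 \cdot 17\right) = \left(146 + \frac{2 \left(\left(-2\right) \left(-4\right) \left(-3\right)\right)}{0 - \left(-8\right) \left(-3\right)}\right) + \left(4 + 51\right) = \left(146 + 2 \left(-24\right) \frac{1}{0 - 24}\right) + 55 = \left(146 + 2 \left(-24\right) \frac{1}{-24}\right) + 55 = \left(146 + 2 \left(-24\right) \left(- \frac{1}{24}\right)\right) + 55 = \left(146 + 2\right) + 55 = 148 + 55 = 203$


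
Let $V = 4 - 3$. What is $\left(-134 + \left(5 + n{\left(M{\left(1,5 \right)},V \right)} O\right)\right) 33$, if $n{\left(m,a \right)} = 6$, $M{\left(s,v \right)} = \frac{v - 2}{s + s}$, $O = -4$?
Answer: $-5049$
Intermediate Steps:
$V = 1$ ($V = 4 - 3 = 1$)
$M{\left(s,v \right)} = \frac{-2 + v}{2 s}$
$\left(-134 + \left(5 + n{\left(M{\left(1,5 \right)},V \right)} O\right)\right) 33 = \left(-134 + \left(5 + 6 \left(-4\right)\right)\right) 33 = \left(-134 + \left(5 - 24\right)\right) 33 = \left(-134 - 19\right) 33 = \left(-153\right) 33 = -5049$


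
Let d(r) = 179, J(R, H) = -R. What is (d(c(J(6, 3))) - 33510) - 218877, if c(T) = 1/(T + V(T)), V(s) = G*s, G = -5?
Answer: -252208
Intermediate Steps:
V(s) = -5*s
c(T) = -1/(4*T) (c(T) = 1/(T - 5*T) = 1/(-4*T) = -1/(4*T))
(d(c(J(6, 3))) - 33510) - 218877 = (179 - 33510) - 218877 = -33331 - 218877 = -252208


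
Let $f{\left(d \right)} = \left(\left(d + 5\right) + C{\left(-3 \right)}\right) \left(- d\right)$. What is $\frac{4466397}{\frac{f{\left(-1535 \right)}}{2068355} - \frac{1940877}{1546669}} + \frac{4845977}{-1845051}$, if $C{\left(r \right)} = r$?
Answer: $- \frac{1757508814612411308029705}{941464891691119302} \approx -1.8668 \cdot 10^{6}$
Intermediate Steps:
$f{\left(d \right)} = - d \left(2 + d\right)$ ($f{\left(d \right)} = \left(\left(d + 5\right) - 3\right) \left(- d\right) = \left(\left(5 + d\right) - 3\right) \left(- d\right) = \left(2 + d\right) \left(- d\right) = - d \left(2 + d\right)$)
$\frac{4466397}{\frac{f{\left(-1535 \right)}}{2068355} - \frac{1940877}{1546669}} + \frac{4845977}{-1845051} = \frac{4466397}{\frac{\left(-1\right) \left(-1535\right) \left(2 - 1535\right)}{2068355} - \frac{1940877}{1546669}} + \frac{4845977}{-1845051} = \frac{4466397}{\left(-1\right) \left(-1535\right) \left(-1533\right) \frac{1}{2068355} - \frac{1940877}{1546669}} + 4845977 \left(- \frac{1}{1845051}\right) = \frac{4466397}{\left(-2353155\right) \frac{1}{2068355} - \frac{1940877}{1546669}} - \frac{4845977}{1845051} = \frac{4466397}{- \frac{470631}{413671} - \frac{1940877}{1546669}} - \frac{4845977}{1845051} = \frac{4466397}{- \frac{1530794907606}{639812111899}} - \frac{4845977}{1845051} = 4466397 \left(- \frac{639812111899}{1530794907606}\right) - \frac{4845977}{1845051} = - \frac{952551632383119301}{510264969202} - \frac{4845977}{1845051} = - \frac{1757508814612411308029705}{941464891691119302}$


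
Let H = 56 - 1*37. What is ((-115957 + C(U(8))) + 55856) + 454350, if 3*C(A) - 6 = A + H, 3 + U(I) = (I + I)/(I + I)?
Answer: 1182770/3 ≈ 3.9426e+5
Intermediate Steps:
H = 19 (H = 56 - 37 = 19)
U(I) = -2 (U(I) = -3 + (I + I)/(I + I) = -3 + (2*I)/((2*I)) = -3 + (2*I)*(1/(2*I)) = -3 + 1 = -2)
C(A) = 25/3 + A/3 (C(A) = 2 + (A + 19)/3 = 2 + (19 + A)/3 = 2 + (19/3 + A/3) = 25/3 + A/3)
((-115957 + C(U(8))) + 55856) + 454350 = ((-115957 + (25/3 + (⅓)*(-2))) + 55856) + 454350 = ((-115957 + (25/3 - ⅔)) + 55856) + 454350 = ((-115957 + 23/3) + 55856) + 454350 = (-347848/3 + 55856) + 454350 = -180280/3 + 454350 = 1182770/3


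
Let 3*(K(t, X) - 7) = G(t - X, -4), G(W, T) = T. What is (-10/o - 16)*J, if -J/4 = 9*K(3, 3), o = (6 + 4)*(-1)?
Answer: 3060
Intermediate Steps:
K(t, X) = 17/3 (K(t, X) = 7 + (⅓)*(-4) = 7 - 4/3 = 17/3)
o = -10 (o = 10*(-1) = -10)
J = -204 (J = -36*17/3 = -4*51 = -204)
(-10/o - 16)*J = (-10/(-10) - 16)*(-204) = (-10*(-⅒) - 16)*(-204) = (1 - 16)*(-204) = -15*(-204) = 3060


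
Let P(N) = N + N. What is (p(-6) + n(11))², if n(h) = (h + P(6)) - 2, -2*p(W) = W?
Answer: 576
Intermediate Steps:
p(W) = -W/2
P(N) = 2*N
n(h) = 10 + h (n(h) = (h + 2*6) - 2 = (h + 12) - 2 = (12 + h) - 2 = 10 + h)
(p(-6) + n(11))² = (-½*(-6) + (10 + 11))² = (3 + 21)² = 24² = 576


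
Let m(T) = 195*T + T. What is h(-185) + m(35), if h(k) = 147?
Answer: 7007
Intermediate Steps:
m(T) = 196*T
h(-185) + m(35) = 147 + 196*35 = 147 + 6860 = 7007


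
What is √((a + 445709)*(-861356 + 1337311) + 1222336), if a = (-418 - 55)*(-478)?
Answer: √319749219201 ≈ 5.6546e+5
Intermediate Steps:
a = 226094 (a = -473*(-478) = 226094)
√((a + 445709)*(-861356 + 1337311) + 1222336) = √((226094 + 445709)*(-861356 + 1337311) + 1222336) = √(671803*475955 + 1222336) = √(319747996865 + 1222336) = √319749219201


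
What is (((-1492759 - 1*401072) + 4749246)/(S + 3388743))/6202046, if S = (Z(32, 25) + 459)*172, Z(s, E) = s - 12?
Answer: 2855415/21528114134026 ≈ 1.3264e-7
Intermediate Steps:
Z(s, E) = -12 + s
S = 82388 (S = ((-12 + 32) + 459)*172 = (20 + 459)*172 = 479*172 = 82388)
(((-1492759 - 1*401072) + 4749246)/(S + 3388743))/6202046 = (((-1492759 - 1*401072) + 4749246)/(82388 + 3388743))/6202046 = (((-1492759 - 401072) + 4749246)/3471131)*(1/6202046) = ((-1893831 + 4749246)*(1/3471131))*(1/6202046) = (2855415*(1/3471131))*(1/6202046) = (2855415/3471131)*(1/6202046) = 2855415/21528114134026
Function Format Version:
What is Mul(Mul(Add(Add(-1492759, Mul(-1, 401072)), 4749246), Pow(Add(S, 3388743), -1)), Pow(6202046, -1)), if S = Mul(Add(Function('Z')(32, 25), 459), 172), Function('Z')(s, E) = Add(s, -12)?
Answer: Rational(2855415, 21528114134026) ≈ 1.3264e-7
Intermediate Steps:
Function('Z')(s, E) = Add(-12, s)
S = 82388 (S = Mul(Add(Add(-12, 32), 459), 172) = Mul(Add(20, 459), 172) = Mul(479, 172) = 82388)
Mul(Mul(Add(Add(-1492759, Mul(-1, 401072)), 4749246), Pow(Add(S, 3388743), -1)), Pow(6202046, -1)) = Mul(Mul(Add(Add(-1492759, Mul(-1, 401072)), 4749246), Pow(Add(82388, 3388743), -1)), Pow(6202046, -1)) = Mul(Mul(Add(Add(-1492759, -401072), 4749246), Pow(3471131, -1)), Rational(1, 6202046)) = Mul(Mul(Add(-1893831, 4749246), Rational(1, 3471131)), Rational(1, 6202046)) = Mul(Mul(2855415, Rational(1, 3471131)), Rational(1, 6202046)) = Mul(Rational(2855415, 3471131), Rational(1, 6202046)) = Rational(2855415, 21528114134026)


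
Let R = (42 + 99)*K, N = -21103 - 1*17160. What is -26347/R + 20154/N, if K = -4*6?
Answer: 939914125/129481992 ≈ 7.2590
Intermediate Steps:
N = -38263 (N = -21103 - 17160 = -38263)
K = -24
R = -3384 (R = (42 + 99)*(-24) = 141*(-24) = -3384)
-26347/R + 20154/N = -26347/(-3384) + 20154/(-38263) = -26347*(-1/3384) + 20154*(-1/38263) = 26347/3384 - 20154/38263 = 939914125/129481992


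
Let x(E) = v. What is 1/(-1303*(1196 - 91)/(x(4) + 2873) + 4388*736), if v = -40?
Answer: 2833/9147926329 ≈ 3.0969e-7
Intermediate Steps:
x(E) = -40
1/(-1303*(1196 - 91)/(x(4) + 2873) + 4388*736) = 1/(-1303*(1196 - 91)/(-40 + 2873) + 4388*736) = 1/(-1439815/2833 + 3229568) = 1/(9147926329/2833) = 2833/9147926329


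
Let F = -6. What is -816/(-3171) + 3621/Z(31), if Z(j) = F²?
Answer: 1279063/12684 ≈ 100.84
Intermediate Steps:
Z(j) = 36 (Z(j) = (-6)² = 36)
-816/(-3171) + 3621/Z(31) = -816/(-3171) + 3621/36 = -816*(-1/3171) + 3621*(1/36) = 272/1057 + 1207/12 = 1279063/12684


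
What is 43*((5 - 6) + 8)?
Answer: 301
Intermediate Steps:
43*((5 - 6) + 8) = 43*(-1 + 8) = 43*7 = 301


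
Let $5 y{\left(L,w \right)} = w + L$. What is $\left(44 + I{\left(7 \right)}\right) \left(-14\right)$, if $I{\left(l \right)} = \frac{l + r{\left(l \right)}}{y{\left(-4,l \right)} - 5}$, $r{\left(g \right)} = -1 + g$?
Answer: $- \frac{6321}{11} \approx -574.64$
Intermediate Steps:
$y{\left(L,w \right)} = \frac{L}{5} + \frac{w}{5}$ ($y{\left(L,w \right)} = \frac{w + L}{5} = \frac{L + w}{5} = \frac{L}{5} + \frac{w}{5}$)
$I{\left(l \right)} = \frac{-1 + 2 l}{- \frac{29}{5} + \frac{l}{5}}$ ($I{\left(l \right)} = \frac{l + \left(-1 + l\right)}{\left(\frac{1}{5} \left(-4\right) + \frac{l}{5}\right) - 5} = \frac{-1 + 2 l}{\left(- \frac{4}{5} + \frac{l}{5}\right) - 5} = \frac{-1 + 2 l}{- \frac{29}{5} + \frac{l}{5}}$)
$\left(44 + I{\left(7 \right)}\right) \left(-14\right) = \left(44 + \frac{5 \left(-1 + 2 \cdot 7\right)}{-29 + 7}\right) \left(-14\right) = \left(44 + \frac{5 \left(-1 + 14\right)}{-22}\right) \left(-14\right) = \left(44 + 5 \left(- \frac{1}{22}\right) 13\right) \left(-14\right) = \left(44 - \frac{65}{22}\right) \left(-14\right) = \frac{903}{22} \left(-14\right) = - \frac{6321}{11}$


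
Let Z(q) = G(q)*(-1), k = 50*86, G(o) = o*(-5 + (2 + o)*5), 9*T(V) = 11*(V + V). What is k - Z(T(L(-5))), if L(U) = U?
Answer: 403850/81 ≈ 4985.8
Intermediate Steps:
T(V) = 22*V/9 (T(V) = (11*(V + V))/9 = (11*(2*V))/9 = (22*V)/9 = 22*V/9)
G(o) = o*(5 + 5*o) (G(o) = o*(-5 + (10 + 5*o)) = o*(5 + 5*o))
k = 4300
Z(q) = -5*q*(1 + q) (Z(q) = (5*q*(1 + q))*(-1) = -5*q*(1 + q))
k - Z(T(L(-5))) = 4300 - (-5)*(22/9)*(-5)*(1 + (22/9)*(-5)) = 4300 - (-5)*(-110)*(1 - 110/9)/9 = 4300 - (-5)*(-110)*(-101)/(9*9) = 4300 - 1*(-55550/81) = 4300 + 55550/81 = 403850/81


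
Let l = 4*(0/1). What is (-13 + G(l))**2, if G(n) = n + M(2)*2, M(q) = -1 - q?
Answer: 361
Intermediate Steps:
l = 0 (l = 4*(0*1) = 4*0 = 0)
G(n) = -6 + n (G(n) = n + (-1 - 1*2)*2 = n + (-1 - 2)*2 = n - 3*2 = n - 6 = -6 + n)
(-13 + G(l))**2 = (-13 + (-6 + 0))**2 = (-13 - 6)**2 = (-19)**2 = 361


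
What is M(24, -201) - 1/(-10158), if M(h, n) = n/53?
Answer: -2041705/538374 ≈ -3.7924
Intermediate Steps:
M(h, n) = n/53 (M(h, n) = n*(1/53) = n/53)
M(24, -201) - 1/(-10158) = (1/53)*(-201) - 1/(-10158) = -201/53 - 1*(-1/10158) = -201/53 + 1/10158 = -2041705/538374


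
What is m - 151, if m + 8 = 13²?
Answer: 10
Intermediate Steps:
m = 161 (m = -8 + 13² = -8 + 169 = 161)
m - 151 = 161 - 151 = 10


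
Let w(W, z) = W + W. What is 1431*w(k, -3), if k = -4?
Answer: -11448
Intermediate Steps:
w(W, z) = 2*W
1431*w(k, -3) = 1431*(2*(-4)) = 1431*(-8) = -11448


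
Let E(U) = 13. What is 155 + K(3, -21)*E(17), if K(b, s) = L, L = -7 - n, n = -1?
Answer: 77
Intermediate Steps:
L = -6 (L = -7 - 1*(-1) = -7 + 1 = -6)
K(b, s) = -6
155 + K(3, -21)*E(17) = 155 - 6*13 = 155 - 78 = 77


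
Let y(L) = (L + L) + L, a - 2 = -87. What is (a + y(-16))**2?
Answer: 17689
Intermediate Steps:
a = -85 (a = 2 - 87 = -85)
y(L) = 3*L (y(L) = 2*L + L = 3*L)
(a + y(-16))**2 = (-85 + 3*(-16))**2 = (-85 - 48)**2 = (-133)**2 = 17689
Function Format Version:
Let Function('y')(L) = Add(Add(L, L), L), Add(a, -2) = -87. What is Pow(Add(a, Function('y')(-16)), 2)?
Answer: 17689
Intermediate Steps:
a = -85 (a = Add(2, -87) = -85)
Function('y')(L) = Mul(3, L) (Function('y')(L) = Add(Mul(2, L), L) = Mul(3, L))
Pow(Add(a, Function('y')(-16)), 2) = Pow(Add(-85, Mul(3, -16)), 2) = Pow(Add(-85, -48), 2) = Pow(-133, 2) = 17689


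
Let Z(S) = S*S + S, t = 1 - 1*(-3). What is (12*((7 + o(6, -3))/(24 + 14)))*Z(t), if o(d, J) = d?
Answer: 1560/19 ≈ 82.105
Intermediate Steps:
t = 4 (t = 1 + 3 = 4)
Z(S) = S + S² (Z(S) = S² + S = S + S²)
(12*((7 + o(6, -3))/(24 + 14)))*Z(t) = (12*((7 + 6)/(24 + 14)))*(4*(1 + 4)) = (12*(13/38))*(4*5) = (12*(13*(1/38)))*20 = (12*(13/38))*20 = (78/19)*20 = 1560/19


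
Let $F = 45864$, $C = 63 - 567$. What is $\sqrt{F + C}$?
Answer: $36 \sqrt{35} \approx 212.98$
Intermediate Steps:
$C = -504$ ($C = 63 - 567 = -504$)
$\sqrt{F + C} = \sqrt{45864 - 504} = \sqrt{45360} = 36 \sqrt{35}$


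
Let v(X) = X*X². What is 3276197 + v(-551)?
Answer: -164007954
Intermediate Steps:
v(X) = X³
3276197 + v(-551) = 3276197 + (-551)³ = 3276197 - 167284151 = -164007954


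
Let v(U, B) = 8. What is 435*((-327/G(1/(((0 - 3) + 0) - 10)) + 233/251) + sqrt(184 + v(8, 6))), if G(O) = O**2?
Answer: -6033789300/251 + 3480*sqrt(3) ≈ -2.4033e+7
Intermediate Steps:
435*((-327/G(1/(((0 - 3) + 0) - 10)) + 233/251) + sqrt(184 + v(8, 6))) = 435*((-327*(((0 - 3) + 0) - 10)**2 + 233/251) + sqrt(184 + 8)) = 435*((-327*((-3 + 0) - 10)**2 + 233*(1/251)) + sqrt(192)) = 435*((-327*(-3 - 10)**2 + 233/251) + 8*sqrt(3)) = 435*((-327/((1/(-13))**2) + 233/251) + 8*sqrt(3)) = 435*((-327/((-1/13)**2) + 233/251) + 8*sqrt(3)) = 435*((-327/1/169 + 233/251) + 8*sqrt(3)) = 435*((-327*169 + 233/251) + 8*sqrt(3)) = 435*((-55263 + 233/251) + 8*sqrt(3)) = 435*(-13870780/251 + 8*sqrt(3)) = -6033789300/251 + 3480*sqrt(3)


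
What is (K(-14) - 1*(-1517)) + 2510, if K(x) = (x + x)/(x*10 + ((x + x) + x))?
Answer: 52353/13 ≈ 4027.2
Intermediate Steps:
K(x) = 2/13 (K(x) = (2*x)/(10*x + (2*x + x)) = (2*x)/(10*x + 3*x) = (2*x)/((13*x)) = (2*x)*(1/(13*x)) = 2/13)
(K(-14) - 1*(-1517)) + 2510 = (2/13 - 1*(-1517)) + 2510 = (2/13 + 1517) + 2510 = 19723/13 + 2510 = 52353/13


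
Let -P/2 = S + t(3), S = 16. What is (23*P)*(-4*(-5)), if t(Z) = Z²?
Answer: -23000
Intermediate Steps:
P = -50 (P = -2*(16 + 3²) = -2*(16 + 9) = -2*25 = -50)
(23*P)*(-4*(-5)) = (23*(-50))*(-4*(-5)) = -1150*20 = -23000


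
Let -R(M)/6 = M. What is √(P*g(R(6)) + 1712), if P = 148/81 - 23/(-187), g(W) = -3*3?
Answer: √533278559/561 ≈ 41.164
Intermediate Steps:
R(M) = -6*M
g(W) = -9
P = 29539/15147 (P = 148*(1/81) - 23*(-1/187) = 148/81 + 23/187 = 29539/15147 ≈ 1.9502)
√(P*g(R(6)) + 1712) = √((29539/15147)*(-9) + 1712) = √(-29539/1683 + 1712) = √(2851757/1683) = √533278559/561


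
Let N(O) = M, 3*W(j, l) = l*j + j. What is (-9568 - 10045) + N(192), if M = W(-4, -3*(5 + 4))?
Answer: -58735/3 ≈ -19578.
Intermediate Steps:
W(j, l) = j/3 + j*l/3 (W(j, l) = (l*j + j)/3 = (j*l + j)/3 = (j + j*l)/3 = j/3 + j*l/3)
M = 104/3 (M = (⅓)*(-4)*(1 - 3*(5 + 4)) = (⅓)*(-4)*(1 - 3*9) = (⅓)*(-4)*(1 - 27) = (⅓)*(-4)*(-26) = 104/3 ≈ 34.667)
N(O) = 104/3
(-9568 - 10045) + N(192) = (-9568 - 10045) + 104/3 = -19613 + 104/3 = -58735/3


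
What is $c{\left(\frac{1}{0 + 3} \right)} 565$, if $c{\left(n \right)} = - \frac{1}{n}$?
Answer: $-1695$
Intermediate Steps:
$c{\left(\frac{1}{0 + 3} \right)} 565 = - \frac{1}{\frac{1}{0 + 3}} \cdot 565 = - \frac{1}{\frac{1}{3}} \cdot 565 = \left(-1\right) 3 \cdot 565 = \left(-3\right) 565 = -1695$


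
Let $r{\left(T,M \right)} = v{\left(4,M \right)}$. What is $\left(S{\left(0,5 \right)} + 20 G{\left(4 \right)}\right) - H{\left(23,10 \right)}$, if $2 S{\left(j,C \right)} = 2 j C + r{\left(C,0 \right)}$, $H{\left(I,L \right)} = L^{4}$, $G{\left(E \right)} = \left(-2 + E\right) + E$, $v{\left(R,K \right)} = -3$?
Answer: $- \frac{19763}{2} \approx -9881.5$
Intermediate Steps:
$r{\left(T,M \right)} = -3$
$G{\left(E \right)} = -2 + 2 E$
$S{\left(j,C \right)} = - \frac{3}{2} + C j$ ($S{\left(j,C \right)} = \frac{2 j C - 3}{2} = \frac{2 C j - 3}{2} = \frac{-3 + 2 C j}{2} = - \frac{3}{2} + C j$)
$\left(S{\left(0,5 \right)} + 20 G{\left(4 \right)}\right) - H{\left(23,10 \right)} = \left(\left(- \frac{3}{2} + 5 \cdot 0\right) + 20 \left(-2 + 2 \cdot 4\right)\right) - 10^{4} = \left(\left(- \frac{3}{2} + 0\right) + 20 \left(-2 + 8\right)\right) - 10000 = \left(- \frac{3}{2} + 20 \cdot 6\right) - 10000 = \left(- \frac{3}{2} + 120\right) - 10000 = \frac{237}{2} - 10000 = - \frac{19763}{2}$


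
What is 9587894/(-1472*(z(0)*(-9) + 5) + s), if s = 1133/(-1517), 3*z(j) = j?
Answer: -14544835198/11166253 ≈ -1302.6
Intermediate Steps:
z(j) = j/3
s = -1133/1517 (s = 1133*(-1/1517) = -1133/1517 ≈ -0.74687)
9587894/(-1472*(z(0)*(-9) + 5) + s) = 9587894/(-1472*(((1/3)*0)*(-9) + 5) - 1133/1517) = 9587894/(-1472*(0*(-9) + 5) - 1133/1517) = 9587894/(-1472*(0 + 5) - 1133/1517) = 9587894/(-1472*5 - 1133/1517) = 9587894/(-7360 - 1133/1517) = 9587894/(-11166253/1517) = 9587894*(-1517/11166253) = -14544835198/11166253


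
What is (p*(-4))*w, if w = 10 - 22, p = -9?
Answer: -432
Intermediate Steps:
w = -12
(p*(-4))*w = -9*(-4)*(-12) = 36*(-12) = -432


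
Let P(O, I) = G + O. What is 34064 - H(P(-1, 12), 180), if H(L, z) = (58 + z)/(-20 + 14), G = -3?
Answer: 102311/3 ≈ 34104.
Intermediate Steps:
P(O, I) = -3 + O
H(L, z) = -29/3 - z/6 (H(L, z) = (58 + z)/(-6) = (58 + z)*(-1/6) = -29/3 - z/6)
34064 - H(P(-1, 12), 180) = 34064 - (-29/3 - 1/6*180) = 34064 - (-29/3 - 30) = 34064 - 1*(-119/3) = 34064 + 119/3 = 102311/3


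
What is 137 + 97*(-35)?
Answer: -3258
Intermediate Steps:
137 + 97*(-35) = 137 - 3395 = -3258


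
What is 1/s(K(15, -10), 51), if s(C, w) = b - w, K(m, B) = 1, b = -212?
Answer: -1/263 ≈ -0.0038023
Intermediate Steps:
s(C, w) = -212 - w
1/s(K(15, -10), 51) = 1/(-212 - 1*51) = 1/(-212 - 51) = 1/(-263) = -1/263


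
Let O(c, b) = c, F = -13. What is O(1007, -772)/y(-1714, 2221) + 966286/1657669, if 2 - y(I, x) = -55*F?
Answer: -980310765/1181917997 ≈ -0.82942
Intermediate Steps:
y(I, x) = -713 (y(I, x) = 2 - (-55)*(-13) = 2 - 1*715 = 2 - 715 = -713)
O(1007, -772)/y(-1714, 2221) + 966286/1657669 = 1007/(-713) + 966286/1657669 = 1007*(-1/713) + 966286*(1/1657669) = -1007/713 + 966286/1657669 = -980310765/1181917997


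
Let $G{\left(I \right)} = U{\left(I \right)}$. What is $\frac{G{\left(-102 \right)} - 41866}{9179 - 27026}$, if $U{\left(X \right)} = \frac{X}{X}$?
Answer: $\frac{13955}{5949} \approx 2.3458$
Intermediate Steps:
$U{\left(X \right)} = 1$
$G{\left(I \right)} = 1$
$\frac{G{\left(-102 \right)} - 41866}{9179 - 27026} = \frac{1 - 41866}{9179 - 27026} = - \frac{41865}{-17847} = \left(-41865\right) \left(- \frac{1}{17847}\right) = \frac{13955}{5949}$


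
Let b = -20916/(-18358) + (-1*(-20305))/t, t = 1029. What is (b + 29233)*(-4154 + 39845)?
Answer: 3287241146393860/3148397 ≈ 1.0441e+9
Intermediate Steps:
b = 197140877/9445191 (b = -20916/(-18358) - 1*(-20305)/1029 = -20916*(-1/18358) + 20305*(1/1029) = 10458/9179 + 20305/1029 = 197140877/9445191 ≈ 20.872)
(b + 29233)*(-4154 + 39845) = (197140877/9445191 + 29233)*(-4154 + 39845) = (276308409380/9445191)*35691 = 3287241146393860/3148397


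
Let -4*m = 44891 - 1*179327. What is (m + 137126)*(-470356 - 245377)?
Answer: -122200673755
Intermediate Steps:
m = 33609 (m = -(44891 - 1*179327)/4 = -(44891 - 179327)/4 = -¼*(-134436) = 33609)
(m + 137126)*(-470356 - 245377) = (33609 + 137126)*(-470356 - 245377) = 170735*(-715733) = -122200673755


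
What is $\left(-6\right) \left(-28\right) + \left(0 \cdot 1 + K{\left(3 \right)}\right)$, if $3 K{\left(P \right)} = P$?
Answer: $169$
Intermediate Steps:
$K{\left(P \right)} = \frac{P}{3}$
$\left(-6\right) \left(-28\right) + \left(0 \cdot 1 + K{\left(3 \right)}\right) = \left(-6\right) \left(-28\right) + \left(0 \cdot 1 + \frac{1}{3} \cdot 3\right) = 168 + \left(0 + 1\right) = 168 + 1 = 169$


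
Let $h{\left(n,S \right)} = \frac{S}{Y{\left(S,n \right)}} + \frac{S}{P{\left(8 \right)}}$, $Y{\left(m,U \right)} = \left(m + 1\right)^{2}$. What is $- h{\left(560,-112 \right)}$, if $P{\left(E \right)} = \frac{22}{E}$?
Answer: $\frac{5521040}{135531} \approx 40.736$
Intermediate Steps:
$Y{\left(m,U \right)} = \left(1 + m\right)^{2}$
$h{\left(n,S \right)} = \frac{4 S}{11} + \frac{S}{\left(1 + S\right)^{2}}$ ($h{\left(n,S \right)} = \frac{S}{\left(1 + S\right)^{2}} + \frac{S}{22 \cdot \frac{1}{8}} = \frac{S}{\left(1 + S\right)^{2}} + \frac{S}{\frac{11}{4}} = \frac{S}{\left(1 + S\right)^{2}} + S \frac{4}{11} = \frac{S}{\left(1 + S\right)^{2}} + \frac{4 S}{11} = \frac{4 S}{11} + \frac{S}{\left(1 + S\right)^{2}}$)
$- h{\left(560,-112 \right)} = - (\frac{4}{11} \left(-112\right) - \frac{112}{\left(1 - 112\right)^{2}}) = - (- \frac{448}{11} - \frac{112}{12321}) = \left(-1\right) \left(- \frac{5521040}{135531}\right) = \frac{5521040}{135531}$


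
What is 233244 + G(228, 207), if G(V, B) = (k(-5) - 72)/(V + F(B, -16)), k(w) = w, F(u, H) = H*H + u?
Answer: 161171527/691 ≈ 2.3324e+5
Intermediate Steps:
F(u, H) = u + H² (F(u, H) = H² + u = u + H²)
G(V, B) = -77/(256 + B + V) (G(V, B) = (-5 - 72)/(V + (B + (-16)²)) = -77/(V + (B + 256)) = -77/(V + (256 + B)) = -77/(256 + B + V))
233244 + G(228, 207) = 233244 - 77/(256 + 207 + 228) = 233244 - 77/691 = 161171527/691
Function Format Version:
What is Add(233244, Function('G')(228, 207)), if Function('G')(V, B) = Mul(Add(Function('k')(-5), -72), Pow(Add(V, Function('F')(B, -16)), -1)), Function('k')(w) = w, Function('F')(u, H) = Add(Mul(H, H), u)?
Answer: Rational(161171527, 691) ≈ 2.3324e+5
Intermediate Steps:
Function('F')(u, H) = Add(u, Pow(H, 2)) (Function('F')(u, H) = Add(Pow(H, 2), u) = Add(u, Pow(H, 2)))
Function('G')(V, B) = Mul(-77, Pow(Add(256, B, V), -1)) (Function('G')(V, B) = Mul(Add(-5, -72), Pow(Add(V, Add(B, Pow(-16, 2))), -1)) = Mul(-77, Pow(Add(V, Add(B, 256)), -1)) = Mul(-77, Pow(Add(V, Add(256, B)), -1)) = Mul(-77, Pow(Add(256, B, V), -1)))
Add(233244, Function('G')(228, 207)) = Add(233244, Mul(-77, Pow(Add(256, 207, 228), -1))) = Add(233244, Mul(-77, Pow(691, -1))) = Add(233244, Mul(-77, Rational(1, 691))) = Add(233244, Rational(-77, 691)) = Rational(161171527, 691)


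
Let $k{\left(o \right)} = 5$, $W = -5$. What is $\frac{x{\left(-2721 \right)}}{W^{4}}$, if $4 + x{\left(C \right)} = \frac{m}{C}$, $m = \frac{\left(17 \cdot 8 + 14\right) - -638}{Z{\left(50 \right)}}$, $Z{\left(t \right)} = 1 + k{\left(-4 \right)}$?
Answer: $- \frac{33046}{5101875} \approx -0.0064772$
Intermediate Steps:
$Z{\left(t \right)} = 6$ ($Z{\left(t \right)} = 1 + 5 = 6$)
$m = \frac{394}{3}$ ($m = \frac{\left(17 \cdot 8 + 14\right) - -638}{6} = \left(\left(136 + 14\right) + 638\right) \frac{1}{6} = \left(150 + 638\right) \frac{1}{6} = 788 \cdot \frac{1}{6} = \frac{394}{3} \approx 131.33$)
$x{\left(C \right)} = -4 + \frac{394}{3 C}$
$\frac{x{\left(-2721 \right)}}{W^{4}} = \frac{-4 + \frac{394}{3 \left(-2721\right)}}{\left(-5\right)^{4}} = \frac{-4 + \frac{394}{3} \left(- \frac{1}{2721}\right)}{625} = \left(-4 - \frac{394}{8163}\right) \frac{1}{625} = \left(- \frac{33046}{8163}\right) \frac{1}{625} = - \frac{33046}{5101875}$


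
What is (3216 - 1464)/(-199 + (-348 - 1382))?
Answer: -584/643 ≈ -0.90824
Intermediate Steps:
(3216 - 1464)/(-199 + (-348 - 1382)) = 1752/(-199 - 1730) = 1752/(-1929) = 1752*(-1/1929) = -584/643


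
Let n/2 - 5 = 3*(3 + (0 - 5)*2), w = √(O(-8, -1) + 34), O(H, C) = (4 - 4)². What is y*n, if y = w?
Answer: -32*√34 ≈ -186.59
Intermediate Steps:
O(H, C) = 0 (O(H, C) = 0² = 0)
w = √34 (w = √(0 + 34) = √34 ≈ 5.8309)
y = √34 ≈ 5.8309
n = -32 (n = 10 + 2*(3*(3 + (0 - 5)*2)) = 10 + 2*(3*(3 - 5*2)) = 10 + 2*(3*(3 - 10)) = 10 + 2*(3*(-7)) = 10 + 2*(-21) = 10 - 42 = -32)
y*n = √34*(-32) = -32*√34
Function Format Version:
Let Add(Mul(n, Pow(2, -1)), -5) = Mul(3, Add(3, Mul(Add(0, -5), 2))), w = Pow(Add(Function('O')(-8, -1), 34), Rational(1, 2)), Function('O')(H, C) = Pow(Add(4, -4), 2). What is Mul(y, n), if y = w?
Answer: Mul(-32, Pow(34, Rational(1, 2))) ≈ -186.59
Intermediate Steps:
Function('O')(H, C) = 0 (Function('O')(H, C) = Pow(0, 2) = 0)
w = Pow(34, Rational(1, 2)) (w = Pow(Add(0, 34), Rational(1, 2)) = Pow(34, Rational(1, 2)) ≈ 5.8309)
y = Pow(34, Rational(1, 2)) ≈ 5.8309
n = -32 (n = Add(10, Mul(2, Mul(3, Add(3, Mul(Add(0, -5), 2))))) = Add(10, Mul(2, Mul(3, Add(3, Mul(-5, 2))))) = Add(10, Mul(2, Mul(3, Add(3, -10)))) = Add(10, Mul(2, Mul(3, -7))) = Add(10, Mul(2, -21)) = Add(10, -42) = -32)
Mul(y, n) = Mul(Pow(34, Rational(1, 2)), -32) = Mul(-32, Pow(34, Rational(1, 2)))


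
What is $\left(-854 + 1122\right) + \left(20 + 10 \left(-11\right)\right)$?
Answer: $178$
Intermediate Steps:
$\left(-854 + 1122\right) + \left(20 + 10 \left(-11\right)\right) = 268 + \left(20 - 110\right) = 268 - 90 = 178$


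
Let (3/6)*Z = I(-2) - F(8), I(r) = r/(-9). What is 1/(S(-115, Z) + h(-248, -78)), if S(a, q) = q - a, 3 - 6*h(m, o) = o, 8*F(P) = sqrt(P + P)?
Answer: 18/2303 ≈ 0.0078159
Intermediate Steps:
F(P) = sqrt(2)*sqrt(P)/8 (F(P) = sqrt(P + P)/8 = sqrt(2*P)/8 = (sqrt(2)*sqrt(P))/8 = sqrt(2)*sqrt(P)/8)
I(r) = -r/9 (I(r) = r*(-1/9) = -r/9)
h(m, o) = 1/2 - o/6
Z = -5/9 (Z = 2*(-1/9*(-2) - sqrt(2)*sqrt(8)/8) = 2*(2/9 - sqrt(2)*2*sqrt(2)/8) = 2*(2/9 - 1*1/2) = 2*(2/9 - 1/2) = 2*(-5/18) = -5/9 ≈ -0.55556)
1/(S(-115, Z) + h(-248, -78)) = 1/((-5/9 - 1*(-115)) + (1/2 - 1/6*(-78))) = 1/((-5/9 + 115) + (1/2 + 13)) = 1/(1030/9 + 27/2) = 1/(2303/18) = 18/2303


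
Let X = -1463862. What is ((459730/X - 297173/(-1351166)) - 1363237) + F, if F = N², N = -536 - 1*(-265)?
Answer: -1275557108372546143/988960281546 ≈ -1.2898e+6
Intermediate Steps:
N = -271 (N = -536 + 265 = -271)
F = 73441 (F = (-271)² = 73441)
((459730/X - 297173/(-1351166)) - 1363237) + F = ((459730/(-1463862) - 297173/(-1351166)) - 1363237) + 73441 = ((459730*(-1/1463862) - 297173*(-1/1351166)) - 1363237) + 73441 = ((-229865/731931 + 297173/1351166) - 1363237) + 73441 = (-93075641527/988960281546 - 1363237) + 73441 = -1348187340409565929/988960281546 + 73441 = -1275557108372546143/988960281546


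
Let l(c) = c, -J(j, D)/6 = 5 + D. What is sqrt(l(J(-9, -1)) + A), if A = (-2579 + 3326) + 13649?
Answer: 2*sqrt(3593) ≈ 119.88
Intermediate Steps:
J(j, D) = -30 - 6*D (J(j, D) = -6*(5 + D) = -30 - 6*D)
A = 14396 (A = 747 + 13649 = 14396)
sqrt(l(J(-9, -1)) + A) = sqrt((-30 - 6*(-1)) + 14396) = sqrt((-30 + 6) + 14396) = sqrt(-24 + 14396) = sqrt(14372) = 2*sqrt(3593)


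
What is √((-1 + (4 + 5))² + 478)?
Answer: √542 ≈ 23.281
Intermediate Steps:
√((-1 + (4 + 5))² + 478) = √((-1 + 9)² + 478) = √(8² + 478) = √(64 + 478) = √542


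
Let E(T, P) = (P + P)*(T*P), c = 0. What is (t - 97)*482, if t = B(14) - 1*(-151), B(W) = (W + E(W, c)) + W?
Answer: 39524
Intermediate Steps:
E(T, P) = 2*T*P² (E(T, P) = (2*P)*(P*T) = 2*T*P²)
B(W) = 2*W (B(W) = (W + 2*W*0²) + W = (W + 2*W*0) + W = (W + 0) + W = W + W = 2*W)
t = 179 (t = 2*14 - 1*(-151) = 28 + 151 = 179)
(t - 97)*482 = (179 - 97)*482 = 82*482 = 39524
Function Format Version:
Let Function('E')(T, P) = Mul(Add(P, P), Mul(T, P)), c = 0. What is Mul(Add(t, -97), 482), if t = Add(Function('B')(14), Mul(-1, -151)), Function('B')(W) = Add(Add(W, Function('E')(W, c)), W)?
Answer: 39524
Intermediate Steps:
Function('E')(T, P) = Mul(2, T, Pow(P, 2)) (Function('E')(T, P) = Mul(Mul(2, P), Mul(P, T)) = Mul(2, T, Pow(P, 2)))
Function('B')(W) = Mul(2, W) (Function('B')(W) = Add(Add(W, Mul(2, W, Pow(0, 2))), W) = Add(Add(W, Mul(2, W, 0)), W) = Add(Add(W, 0), W) = Add(W, W) = Mul(2, W))
t = 179 (t = Add(Mul(2, 14), Mul(-1, -151)) = Add(28, 151) = 179)
Mul(Add(t, -97), 482) = Mul(Add(179, -97), 482) = Mul(82, 482) = 39524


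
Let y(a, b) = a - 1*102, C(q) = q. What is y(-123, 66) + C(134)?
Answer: -91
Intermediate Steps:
y(a, b) = -102 + a (y(a, b) = a - 102 = -102 + a)
y(-123, 66) + C(134) = (-102 - 123) + 134 = -225 + 134 = -91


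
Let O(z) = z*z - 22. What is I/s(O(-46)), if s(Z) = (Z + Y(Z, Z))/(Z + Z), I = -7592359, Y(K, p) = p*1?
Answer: -7592359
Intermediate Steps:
O(z) = -22 + z² (O(z) = z² - 22 = -22 + z²)
Y(K, p) = p
s(Z) = 1 (s(Z) = (Z + Z)/(Z + Z) = (2*Z)/((2*Z)) = (2*Z)*(1/(2*Z)) = 1)
I/s(O(-46)) = -7592359/1 = -7592359*1 = -7592359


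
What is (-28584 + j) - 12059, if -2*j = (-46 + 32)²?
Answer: -40741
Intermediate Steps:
j = -98 (j = -(-46 + 32)²/2 = -½*(-14)² = -½*196 = -98)
(-28584 + j) - 12059 = (-28584 - 98) - 12059 = -28682 - 12059 = -40741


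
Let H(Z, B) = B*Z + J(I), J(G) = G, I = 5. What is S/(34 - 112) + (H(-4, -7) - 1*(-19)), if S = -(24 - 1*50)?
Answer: 155/3 ≈ 51.667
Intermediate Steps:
H(Z, B) = 5 + B*Z (H(Z, B) = B*Z + 5 = 5 + B*Z)
S = 26 (S = -(24 - 50) = -1*(-26) = 26)
S/(34 - 112) + (H(-4, -7) - 1*(-19)) = 26/(34 - 112) + ((5 - 7*(-4)) - 1*(-19)) = 26/(-78) + ((5 + 28) + 19) = 26*(-1/78) + (33 + 19) = -1/3 + 52 = 155/3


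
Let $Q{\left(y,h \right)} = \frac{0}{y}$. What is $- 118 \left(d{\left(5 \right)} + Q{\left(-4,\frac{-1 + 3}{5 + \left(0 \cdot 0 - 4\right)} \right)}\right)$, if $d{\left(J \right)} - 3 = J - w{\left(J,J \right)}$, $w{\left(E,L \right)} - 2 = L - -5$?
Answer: $472$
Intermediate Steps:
$w{\left(E,L \right)} = 7 + L$ ($w{\left(E,L \right)} = 2 + \left(L - -5\right) = 2 + \left(L + 5\right) = 2 + \left(5 + L\right) = 7 + L$)
$d{\left(J \right)} = -4$ ($d{\left(J \right)} = 3 + \left(J - \left(7 + J\right)\right) = 3 - 7 = -4$)
$Q{\left(y,h \right)} = 0$
$- 118 \left(d{\left(5 \right)} + Q{\left(-4,\frac{-1 + 3}{5 + \left(0 \cdot 0 - 4\right)} \right)}\right) = - 118 \left(-4 + 0\right) = \left(-118\right) \left(-4\right) = 472$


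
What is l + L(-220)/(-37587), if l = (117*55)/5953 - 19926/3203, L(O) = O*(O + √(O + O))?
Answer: -418790746741/65153507403 + 40*I*√110/3417 ≈ -6.4278 + 0.12278*I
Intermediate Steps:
L(O) = O*(O + √2*√O) (L(O) = O*(O + √(2*O)) = O*(O + √2*√O))
l = -98008173/19067459 (l = 6435*(1/5953) - 19926*1/3203 = 6435/5953 - 19926/3203 = -98008173/19067459 ≈ -5.1401)
l + L(-220)/(-37587) = -98008173/19067459 + ((-220)² + √2*(-220)^(3/2))/(-37587) = -98008173/19067459 + (48400 + √2*(-440*I*√55))*(-1/37587) = -98008173/19067459 + (48400 - 440*I*√110)*(-1/37587) = -98008173/19067459 + (-4400/3417 + 40*I*√110/3417) = -418790746741/65153507403 + 40*I*√110/3417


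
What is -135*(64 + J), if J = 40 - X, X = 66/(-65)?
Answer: -184302/13 ≈ -14177.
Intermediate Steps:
X = -66/65 (X = 66*(-1/65) = -66/65 ≈ -1.0154)
J = 2666/65 (J = 40 - 1*(-66/65) = 40 + 66/65 = 2666/65 ≈ 41.015)
-135*(64 + J) = -135*(64 + 2666/65) = -135*6826/65 = -184302/13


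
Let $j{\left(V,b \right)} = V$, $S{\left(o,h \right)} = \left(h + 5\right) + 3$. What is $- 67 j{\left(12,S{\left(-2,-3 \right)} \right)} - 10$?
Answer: $-814$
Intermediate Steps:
$S{\left(o,h \right)} = 8 + h$ ($S{\left(o,h \right)} = \left(5 + h\right) + 3 = 8 + h$)
$- 67 j{\left(12,S{\left(-2,-3 \right)} \right)} - 10 = \left(-67\right) 12 - 10 = -804 - 10 = -814$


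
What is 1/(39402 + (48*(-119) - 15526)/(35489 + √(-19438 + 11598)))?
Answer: 2481257875097/97765037922450548 - 74333*I*√10/244412594806126370 ≈ 2.538e-5 - 9.6174e-13*I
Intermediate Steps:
1/(39402 + (48*(-119) - 15526)/(35489 + √(-19438 + 11598))) = 1/(39402 + (-5712 - 15526)/(35489 + √(-7840))) = 1/(39402 - 21238/(35489 + 28*I*√10))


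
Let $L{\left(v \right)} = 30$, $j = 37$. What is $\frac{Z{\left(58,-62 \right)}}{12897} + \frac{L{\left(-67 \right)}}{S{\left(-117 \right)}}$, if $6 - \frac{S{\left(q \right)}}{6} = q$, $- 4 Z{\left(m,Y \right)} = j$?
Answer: $\frac{84463}{2115108} \approx 0.039933$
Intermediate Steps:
$Z{\left(m,Y \right)} = - \frac{37}{4}$ ($Z{\left(m,Y \right)} = \left(- \frac{1}{4}\right) 37 = - \frac{37}{4}$)
$S{\left(q \right)} = 36 - 6 q$
$\frac{Z{\left(58,-62 \right)}}{12897} + \frac{L{\left(-67 \right)}}{S{\left(-117 \right)}} = - \frac{37}{4 \cdot 12897} + \frac{30}{36 - -702} = \left(- \frac{37}{4}\right) \frac{1}{12897} + \frac{30}{36 + 702} = - \frac{37}{51588} + \frac{30}{738} = - \frac{37}{51588} + 30 \cdot \frac{1}{738} = - \frac{37}{51588} + \frac{5}{123} = \frac{84463}{2115108}$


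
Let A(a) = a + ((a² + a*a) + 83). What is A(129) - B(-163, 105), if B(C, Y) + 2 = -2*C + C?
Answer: 33333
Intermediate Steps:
B(C, Y) = -2 - C (B(C, Y) = -2 + (-2*C + C) = -2 - C)
A(a) = 83 + a + 2*a² (A(a) = a + ((a² + a²) + 83) = a + (2*a² + 83) = a + (83 + 2*a²) = 83 + a + 2*a²)
A(129) - B(-163, 105) = (83 + 129 + 2*129²) - (-2 - 1*(-163)) = (83 + 129 + 2*16641) - (-2 + 163) = (83 + 129 + 33282) - 1*161 = 33494 - 161 = 33333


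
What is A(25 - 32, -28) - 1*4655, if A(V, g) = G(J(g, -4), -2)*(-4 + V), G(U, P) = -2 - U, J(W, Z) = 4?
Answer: -4589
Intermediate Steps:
A(V, g) = 24 - 6*V (A(V, g) = (-2 - 1*4)*(-4 + V) = (-2 - 4)*(-4 + V) = -6*(-4 + V) = 24 - 6*V)
A(25 - 32, -28) - 1*4655 = (24 - 6*(25 - 32)) - 1*4655 = (24 - 6*(-7)) - 4655 = (24 + 42) - 4655 = 66 - 4655 = -4589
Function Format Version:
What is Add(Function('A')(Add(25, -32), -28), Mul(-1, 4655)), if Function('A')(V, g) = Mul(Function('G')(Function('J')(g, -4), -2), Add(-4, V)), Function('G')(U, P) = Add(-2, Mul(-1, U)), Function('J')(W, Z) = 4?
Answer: -4589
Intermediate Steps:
Function('A')(V, g) = Add(24, Mul(-6, V)) (Function('A')(V, g) = Mul(Add(-2, Mul(-1, 4)), Add(-4, V)) = Mul(Add(-2, -4), Add(-4, V)) = Mul(-6, Add(-4, V)) = Add(24, Mul(-6, V)))
Add(Function('A')(Add(25, -32), -28), Mul(-1, 4655)) = Add(Add(24, Mul(-6, Add(25, -32))), Mul(-1, 4655)) = Add(Add(24, Mul(-6, -7)), -4655) = Add(Add(24, 42), -4655) = Add(66, -4655) = -4589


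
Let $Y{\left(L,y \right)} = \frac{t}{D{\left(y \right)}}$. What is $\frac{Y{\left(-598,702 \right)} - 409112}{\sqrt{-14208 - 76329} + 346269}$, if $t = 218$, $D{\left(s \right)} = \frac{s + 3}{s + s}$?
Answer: $- \frac{5542571831104}{4696173843505} + \frac{48019648 i \sqrt{90537}}{14088521530515} \approx -1.1802 + 0.0010256 i$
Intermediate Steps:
$D{\left(s \right)} = \frac{3 + s}{2 s}$
$Y{\left(L,y \right)} = \frac{436 y}{3 + y}$ ($Y{\left(L,y \right)} = \frac{218}{\frac{1}{2} \frac{1}{y} \left(3 + y\right)} = 218 \frac{2 y}{3 + y} = \frac{436 y}{3 + y}$)
$\frac{Y{\left(-598,702 \right)} - 409112}{\sqrt{-14208 - 76329} + 346269} = \frac{436 \cdot 702 \frac{1}{3 + 702} - 409112}{\sqrt{-14208 - 76329} + 346269} = \frac{436 \cdot 702 \cdot \frac{1}{705} - 409112}{\sqrt{-90537} + 346269} = \frac{436 \cdot 702 \cdot \frac{1}{705} - 409112}{i \sqrt{90537} + 346269} = \frac{\frac{102024}{235} - 409112}{346269 + i \sqrt{90537}} = - \frac{96039296}{235 \left(346269 + i \sqrt{90537}\right)}$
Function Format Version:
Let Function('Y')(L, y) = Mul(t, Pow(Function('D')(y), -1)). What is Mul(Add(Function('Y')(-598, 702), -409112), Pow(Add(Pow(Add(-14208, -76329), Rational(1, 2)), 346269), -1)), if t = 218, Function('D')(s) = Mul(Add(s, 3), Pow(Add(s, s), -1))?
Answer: Add(Rational(-5542571831104, 4696173843505), Mul(Rational(48019648, 14088521530515), I, Pow(90537, Rational(1, 2)))) ≈ Add(-1.1802, Mul(0.0010256, I))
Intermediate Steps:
Function('D')(s) = Mul(Rational(1, 2), Pow(s, -1), Add(3, s)) (Function('D')(s) = Mul(Add(3, s), Pow(Mul(2, s), -1)) = Mul(Add(3, s), Mul(Rational(1, 2), Pow(s, -1))) = Mul(Rational(1, 2), Pow(s, -1), Add(3, s)))
Function('Y')(L, y) = Mul(436, y, Pow(Add(3, y), -1)) (Function('Y')(L, y) = Mul(218, Pow(Mul(Rational(1, 2), Pow(y, -1), Add(3, y)), -1)) = Mul(218, Mul(2, y, Pow(Add(3, y), -1))) = Mul(436, y, Pow(Add(3, y), -1)))
Mul(Add(Function('Y')(-598, 702), -409112), Pow(Add(Pow(Add(-14208, -76329), Rational(1, 2)), 346269), -1)) = Mul(Add(Mul(436, 702, Pow(Add(3, 702), -1)), -409112), Pow(Add(Pow(Add(-14208, -76329), Rational(1, 2)), 346269), -1)) = Mul(Add(Mul(436, 702, Pow(705, -1)), -409112), Pow(Add(Pow(-90537, Rational(1, 2)), 346269), -1)) = Mul(Add(Mul(436, 702, Rational(1, 705)), -409112), Pow(Add(Mul(I, Pow(90537, Rational(1, 2))), 346269), -1)) = Mul(Add(Rational(102024, 235), -409112), Pow(Add(346269, Mul(I, Pow(90537, Rational(1, 2)))), -1)) = Mul(Rational(-96039296, 235), Pow(Add(346269, Mul(I, Pow(90537, Rational(1, 2)))), -1))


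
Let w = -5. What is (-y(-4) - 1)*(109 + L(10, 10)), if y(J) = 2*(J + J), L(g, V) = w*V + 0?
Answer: 885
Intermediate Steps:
L(g, V) = -5*V (L(g, V) = -5*V + 0 = -5*V)
y(J) = 4*J (y(J) = 2*(2*J) = 4*J)
(-y(-4) - 1)*(109 + L(10, 10)) = (-4*(-4) - 1)*(109 - 5*10) = (-1*(-16) - 1)*(109 - 50) = (16 - 1)*59 = 15*59 = 885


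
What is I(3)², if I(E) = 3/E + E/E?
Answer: 4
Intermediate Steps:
I(E) = 1 + 3/E (I(E) = 3/E + 1 = 1 + 3/E)
I(3)² = ((3 + 3)/3)² = ((⅓)*6)² = 2² = 4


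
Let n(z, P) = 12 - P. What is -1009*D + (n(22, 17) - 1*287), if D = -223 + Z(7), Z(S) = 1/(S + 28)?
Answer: 7864016/35 ≈ 2.2469e+5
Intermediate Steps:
Z(S) = 1/(28 + S)
D = -7804/35 (D = -223 + 1/(28 + 7) = -223 + 1/35 = -7804/35 ≈ -222.97)
-1009*D + (n(22, 17) - 1*287) = -1009*(-7804/35) + ((12 - 1*17) - 1*287) = 7874236/35 + ((12 - 17) - 287) = 7874236/35 + (-5 - 287) = 7874236/35 - 292 = 7864016/35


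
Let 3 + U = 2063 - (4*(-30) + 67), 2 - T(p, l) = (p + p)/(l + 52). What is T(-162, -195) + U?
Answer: 302121/143 ≈ 2112.7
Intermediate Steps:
T(p, l) = 2 - 2*p/(52 + l) (T(p, l) = 2 - (p + p)/(l + 52) = 2 - 2*p/(52 + l))
U = 2113 (U = -3 + (2063 - (4*(-30) + 67)) = -3 + (2063 - (-120 + 67)) = -3 + (2063 - 1*(-53)) = -3 + (2063 + 53) = -3 + 2116 = 2113)
T(-162, -195) + U = 2*(52 - 195 - 1*(-162))/(52 - 195) + 2113 = 2*(52 - 195 + 162)/(-143) + 2113 = 2*(-1/143)*19 + 2113 = -38/143 + 2113 = 302121/143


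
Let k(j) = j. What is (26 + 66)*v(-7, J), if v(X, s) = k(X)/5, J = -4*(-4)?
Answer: -644/5 ≈ -128.80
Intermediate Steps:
J = 16
v(X, s) = X/5
(26 + 66)*v(-7, J) = (26 + 66)*((1/5)*(-7)) = 92*(-7/5) = -644/5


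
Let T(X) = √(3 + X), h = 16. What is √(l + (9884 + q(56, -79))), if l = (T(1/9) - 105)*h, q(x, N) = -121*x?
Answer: 2*√(3213 + 24*√7)/3 ≈ 38.160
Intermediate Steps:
l = -1680 + 32*√7/3 (l = (√(3 + 1/9) - 105)*16 = (√(3 + ⅑) - 105)*16 = (√(28/9) - 105)*16 = (2*√7/3 - 105)*16 = (-105 + 2*√7/3)*16 = -1680 + 32*√7/3 ≈ -1651.8)
√(l + (9884 + q(56, -79))) = √((-1680 + 32*√7/3) + (9884 - 121*56)) = √((-1680 + 32*√7/3) + (9884 - 6776)) = √((-1680 + 32*√7/3) + 3108) = √(1428 + 32*√7/3)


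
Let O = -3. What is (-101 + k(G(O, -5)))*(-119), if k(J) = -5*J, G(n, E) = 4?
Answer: 14399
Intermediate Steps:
(-101 + k(G(O, -5)))*(-119) = (-101 - 5*4)*(-119) = (-101 - 20)*(-119) = -121*(-119) = 14399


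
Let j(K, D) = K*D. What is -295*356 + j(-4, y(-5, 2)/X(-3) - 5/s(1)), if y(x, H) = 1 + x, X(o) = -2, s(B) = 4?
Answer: -105023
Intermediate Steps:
j(K, D) = D*K
-295*356 + j(-4, y(-5, 2)/X(-3) - 5/s(1)) = -295*356 + ((1 - 5)/(-2) - 5/4)*(-4) = -105020 + (-4*(-½) - 5*¼)*(-4) = -105020 + (2 - 5/4)*(-4) = -105020 + (¾)*(-4) = -105020 - 3 = -105023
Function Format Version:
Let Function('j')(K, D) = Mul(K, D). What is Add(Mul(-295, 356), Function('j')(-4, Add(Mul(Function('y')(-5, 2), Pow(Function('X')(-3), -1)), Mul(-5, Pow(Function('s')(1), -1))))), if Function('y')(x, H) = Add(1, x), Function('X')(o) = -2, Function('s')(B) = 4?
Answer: -105023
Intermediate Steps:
Function('j')(K, D) = Mul(D, K)
Add(Mul(-295, 356), Function('j')(-4, Add(Mul(Function('y')(-5, 2), Pow(Function('X')(-3), -1)), Mul(-5, Pow(Function('s')(1), -1))))) = Add(Mul(-295, 356), Mul(Add(Mul(Add(1, -5), Pow(-2, -1)), Mul(-5, Pow(4, -1))), -4)) = Add(-105020, Mul(Add(Mul(-4, Rational(-1, 2)), Mul(-5, Rational(1, 4))), -4)) = Add(-105020, Mul(Add(2, Rational(-5, 4)), -4)) = Add(-105020, Mul(Rational(3, 4), -4)) = Add(-105020, -3) = -105023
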